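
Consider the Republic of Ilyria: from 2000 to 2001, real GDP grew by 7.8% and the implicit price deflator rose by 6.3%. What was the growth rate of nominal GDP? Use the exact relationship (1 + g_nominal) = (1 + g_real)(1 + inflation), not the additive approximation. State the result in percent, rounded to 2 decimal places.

(1 + g_nom) = (1 + g_real)(1 + π) = 1.0780 × 1.0630 = 1.14591.

14.59%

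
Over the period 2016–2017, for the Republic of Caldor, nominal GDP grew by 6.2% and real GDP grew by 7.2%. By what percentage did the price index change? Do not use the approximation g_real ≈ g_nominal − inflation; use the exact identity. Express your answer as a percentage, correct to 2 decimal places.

(1 + g_nom) = (1 + g_real)(1 + π), so π = 1.0620 / 1.0720 − 1 = -0.00933.

-0.93%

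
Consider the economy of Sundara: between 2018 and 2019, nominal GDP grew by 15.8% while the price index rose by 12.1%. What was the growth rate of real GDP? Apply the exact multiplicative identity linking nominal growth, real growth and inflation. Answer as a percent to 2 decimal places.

(1 + g_nom) = (1 + g_real)(1 + π), so g_real = 1.1580 / 1.1210 − 1 = 0.03301.

3.30%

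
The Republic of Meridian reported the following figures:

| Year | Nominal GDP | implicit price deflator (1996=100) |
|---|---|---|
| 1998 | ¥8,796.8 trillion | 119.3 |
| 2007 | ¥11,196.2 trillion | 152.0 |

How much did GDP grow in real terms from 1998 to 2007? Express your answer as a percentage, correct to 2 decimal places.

-0.11%

Real GDP 1998 = 8796.8 / 1.193 = 7373.68.
Real GDP 2007 = 11196.2 / 1.520 = 7365.92.
Real growth = 7365.92 / 7373.68 − 1 = -0.0011.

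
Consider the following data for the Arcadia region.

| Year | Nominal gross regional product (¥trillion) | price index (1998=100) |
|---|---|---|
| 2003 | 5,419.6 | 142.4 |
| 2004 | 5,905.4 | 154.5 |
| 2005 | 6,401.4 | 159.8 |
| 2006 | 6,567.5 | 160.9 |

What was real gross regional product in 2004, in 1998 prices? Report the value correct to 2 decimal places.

Real gross regional product 2004 = 5905.4 / 1.545 = 3822.27.

¥3,822.27 trillion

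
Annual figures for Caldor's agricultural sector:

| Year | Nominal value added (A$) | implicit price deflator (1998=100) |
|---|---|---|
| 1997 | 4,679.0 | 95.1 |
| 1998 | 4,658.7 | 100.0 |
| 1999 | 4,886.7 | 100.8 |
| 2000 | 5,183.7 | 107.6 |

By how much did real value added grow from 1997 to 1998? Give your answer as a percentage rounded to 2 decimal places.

-5.31%

Real value added 1997 = 4679.0/0.951 = 4920.08.
Real value added 1998 = 4658.7/1.000 = 4658.70.
Change = 4658.70/4920.08 − 1 = -0.0531.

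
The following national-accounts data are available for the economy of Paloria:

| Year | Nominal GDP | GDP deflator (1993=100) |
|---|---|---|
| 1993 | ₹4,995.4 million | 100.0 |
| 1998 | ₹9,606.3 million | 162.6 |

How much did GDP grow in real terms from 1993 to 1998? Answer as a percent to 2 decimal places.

18.27%

Real GDP 1993 = 4995.4 / 1.000 = 4995.40.
Real GDP 1998 = 9606.3 / 1.626 = 5907.93.
Real growth = 5907.93 / 4995.40 − 1 = 0.1827.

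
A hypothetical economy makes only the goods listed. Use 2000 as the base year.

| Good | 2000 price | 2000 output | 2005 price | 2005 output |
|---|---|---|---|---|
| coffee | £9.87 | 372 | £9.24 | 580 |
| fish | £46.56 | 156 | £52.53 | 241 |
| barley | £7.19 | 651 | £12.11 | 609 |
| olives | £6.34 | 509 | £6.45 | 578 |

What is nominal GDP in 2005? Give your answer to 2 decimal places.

£29122.02

Nominal GDP 2005 = Σ (p_2005 × q_2005) = 9.24·580 + 52.53·241 + 12.11·609 + 6.45·578 = 29122.02.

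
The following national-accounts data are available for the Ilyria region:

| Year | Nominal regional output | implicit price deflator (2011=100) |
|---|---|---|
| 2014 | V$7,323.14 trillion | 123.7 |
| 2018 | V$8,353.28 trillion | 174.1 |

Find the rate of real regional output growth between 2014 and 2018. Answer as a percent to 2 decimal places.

-18.95%

Real regional output 2014 = 7323.14 / 1.237 = 5920.08.
Real regional output 2018 = 8353.28 / 1.741 = 4797.98.
Real growth = 4797.98 / 5920.08 − 1 = -0.1895.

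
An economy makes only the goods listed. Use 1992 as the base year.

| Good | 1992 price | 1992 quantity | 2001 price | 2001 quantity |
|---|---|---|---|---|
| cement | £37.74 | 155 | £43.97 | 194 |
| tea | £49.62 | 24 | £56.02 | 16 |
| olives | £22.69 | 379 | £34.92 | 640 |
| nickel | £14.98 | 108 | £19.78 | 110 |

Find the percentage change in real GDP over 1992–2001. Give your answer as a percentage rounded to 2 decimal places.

40.72%

Real GDP 1992 = Nominal GDP 1992 = 37.74·155 + 49.62·24 + 22.69·379 + 14.98·108 = 17257.93.
Real GDP 2001 (at 1992 prices) = 37.74·194 + 49.62·16 + 22.69·640 + 14.98·110 = 24284.88.
Real growth = 24284.88/17257.93 − 1 = 0.4072.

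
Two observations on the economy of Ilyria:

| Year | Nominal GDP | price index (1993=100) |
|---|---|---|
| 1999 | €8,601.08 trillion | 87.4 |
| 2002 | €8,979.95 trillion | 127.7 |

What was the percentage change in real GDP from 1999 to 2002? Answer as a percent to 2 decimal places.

-28.54%

Deflate each year: 1999 → 8601.08/0.874 = 9841.05; 2002 → 8979.95/1.277 = 7032.07.
So real GDP changed by 7032.07/9841.05 − 1 = -0.2854, i.e. -28.54%.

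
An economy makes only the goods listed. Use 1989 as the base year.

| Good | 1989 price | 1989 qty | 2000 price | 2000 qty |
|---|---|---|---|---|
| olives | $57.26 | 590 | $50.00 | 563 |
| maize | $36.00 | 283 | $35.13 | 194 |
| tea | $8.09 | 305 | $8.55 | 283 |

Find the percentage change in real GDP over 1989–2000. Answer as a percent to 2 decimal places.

-10.61%

Real GDP 1989 = Nominal GDP 1989 = 57.26·590 + 36.00·283 + 8.09·305 = 46438.85.
Real GDP 2000 (at 1989 prices) = 57.26·563 + 36.00·194 + 8.09·283 = 41510.85.
Real growth = 41510.85/46438.85 − 1 = -0.1061.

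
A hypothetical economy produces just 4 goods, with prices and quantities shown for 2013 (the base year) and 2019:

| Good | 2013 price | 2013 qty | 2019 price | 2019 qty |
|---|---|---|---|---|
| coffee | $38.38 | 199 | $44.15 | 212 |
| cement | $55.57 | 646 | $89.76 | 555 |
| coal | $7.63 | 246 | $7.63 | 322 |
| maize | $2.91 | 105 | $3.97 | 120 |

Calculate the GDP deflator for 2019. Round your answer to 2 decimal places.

Nominal GDP 2019 = 44.15·212 + 89.76·555 + 7.63·322 + 3.97·120 = 62109.86.
Real GDP 2019 (at 2013 prices) = 38.38·212 + 55.57·555 + 7.63·322 + 2.91·120 = 41783.97.
Deflator = Nominal/Real × 100 = 62109.86/41783.97 × 100 = 148.645.

148.65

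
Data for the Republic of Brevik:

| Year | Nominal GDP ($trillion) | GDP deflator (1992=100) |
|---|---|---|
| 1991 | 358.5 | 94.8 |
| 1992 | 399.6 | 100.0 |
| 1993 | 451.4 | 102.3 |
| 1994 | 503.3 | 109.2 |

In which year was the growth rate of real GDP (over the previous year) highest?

1992: real = 399.6/1.000 = 399.60; growth vs 1991 (378.16) = 5.67%.
1993: real = 451.4/1.023 = 441.25; growth vs 1992 (399.60) = 10.42%.
1994: real = 503.3/1.092 = 460.90; growth vs 1993 (441.25) = 4.45%.

1993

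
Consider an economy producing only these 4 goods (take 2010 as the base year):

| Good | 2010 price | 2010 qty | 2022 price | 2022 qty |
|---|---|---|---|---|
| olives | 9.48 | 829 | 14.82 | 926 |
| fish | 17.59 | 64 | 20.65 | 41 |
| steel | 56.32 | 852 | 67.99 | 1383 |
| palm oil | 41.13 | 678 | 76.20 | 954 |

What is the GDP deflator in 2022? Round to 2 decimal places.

143.17

Nominal GDP 2022 = 14.82·926 + 20.65·41 + 67.99·1383 + 76.20·954 = 181294.94.
Real GDP 2022 (at 2010 prices) = 9.48·926 + 17.59·41 + 56.32·1383 + 41.13·954 = 126628.25.
Deflator = Nominal/Real × 100 = 181294.94/126628.25 × 100 = 143.171.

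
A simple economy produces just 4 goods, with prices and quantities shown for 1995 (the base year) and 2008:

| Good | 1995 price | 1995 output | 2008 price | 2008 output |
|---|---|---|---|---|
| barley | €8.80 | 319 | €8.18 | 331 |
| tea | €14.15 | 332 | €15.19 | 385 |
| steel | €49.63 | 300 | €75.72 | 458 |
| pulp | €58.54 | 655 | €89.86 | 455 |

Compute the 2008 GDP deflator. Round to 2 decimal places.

Nominal GDP 2008 = 8.18·331 + 15.19·385 + 75.72·458 + 89.86·455 = 84121.79.
Real GDP 2008 (at 1995 prices) = 8.80·331 + 14.15·385 + 49.63·458 + 58.54·455 = 57726.79.
Deflator = Nominal/Real × 100 = 84121.79/57726.79 × 100 = 145.724.

145.72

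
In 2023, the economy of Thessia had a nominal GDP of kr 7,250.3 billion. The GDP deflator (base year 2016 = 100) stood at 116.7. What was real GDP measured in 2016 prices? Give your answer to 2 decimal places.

Real GDP = Nominal / (GDP deflator/100) = 7250.3 / 1.167 = 6212.77.

kr 6,212.77 billion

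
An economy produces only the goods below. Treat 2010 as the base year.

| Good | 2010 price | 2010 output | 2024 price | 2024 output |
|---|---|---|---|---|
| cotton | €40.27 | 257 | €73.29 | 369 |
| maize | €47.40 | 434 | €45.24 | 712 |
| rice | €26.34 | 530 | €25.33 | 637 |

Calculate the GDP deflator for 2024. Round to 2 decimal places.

Nominal GDP 2024 = 73.29·369 + 45.24·712 + 25.33·637 = 75390.10.
Real GDP 2024 (at 2010 prices) = 40.27·369 + 47.40·712 + 26.34·637 = 65387.01.
Deflator = Nominal/Real × 100 = 75390.10/65387.01 × 100 = 115.298.

115.30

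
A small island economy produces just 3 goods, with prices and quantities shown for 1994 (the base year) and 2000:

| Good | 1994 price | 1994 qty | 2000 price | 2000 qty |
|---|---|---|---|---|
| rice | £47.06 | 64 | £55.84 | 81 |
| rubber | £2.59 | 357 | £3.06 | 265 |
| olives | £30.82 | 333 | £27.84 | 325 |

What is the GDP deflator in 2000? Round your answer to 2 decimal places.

Nominal GDP 2000 = 55.84·81 + 3.06·265 + 27.84·325 = 14381.94.
Real GDP 2000 (at 1994 prices) = 47.06·81 + 2.59·265 + 30.82·325 = 14514.71.
Deflator = Nominal/Real × 100 = 14381.94/14514.71 × 100 = 99.085.

99.09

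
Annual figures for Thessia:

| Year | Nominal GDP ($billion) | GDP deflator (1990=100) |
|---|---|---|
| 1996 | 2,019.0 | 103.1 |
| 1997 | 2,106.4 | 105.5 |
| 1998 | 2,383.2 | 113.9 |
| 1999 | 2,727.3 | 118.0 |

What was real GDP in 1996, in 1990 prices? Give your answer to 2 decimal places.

Real GDP 1996 = 2019.0 / 1.031 = 1958.29.

$1,958.29 billion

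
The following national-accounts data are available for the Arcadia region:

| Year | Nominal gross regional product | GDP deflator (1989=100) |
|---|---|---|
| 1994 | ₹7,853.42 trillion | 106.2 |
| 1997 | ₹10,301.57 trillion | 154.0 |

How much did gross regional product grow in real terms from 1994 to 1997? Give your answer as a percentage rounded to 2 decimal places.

Deflate each year: 1994 → 7853.42/1.062 = 7394.93; 1997 → 10301.57/1.540 = 6689.33.
So real gross regional product changed by 6689.33/7394.93 − 1 = -0.0954, i.e. -9.54%.

-9.54%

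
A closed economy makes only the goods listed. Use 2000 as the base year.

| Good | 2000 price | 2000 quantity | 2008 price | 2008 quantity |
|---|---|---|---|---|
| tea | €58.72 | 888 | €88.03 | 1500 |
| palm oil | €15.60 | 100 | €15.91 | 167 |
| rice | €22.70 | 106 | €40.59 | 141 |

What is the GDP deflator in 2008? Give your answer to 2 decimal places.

Nominal GDP 2008 = 88.03·1500 + 15.91·167 + 40.59·141 = 140425.16.
Real GDP 2008 (at 2000 prices) = 58.72·1500 + 15.60·167 + 22.70·141 = 93885.90.
Deflator = Nominal/Real × 100 = 140425.16/93885.90 × 100 = 149.570.

149.57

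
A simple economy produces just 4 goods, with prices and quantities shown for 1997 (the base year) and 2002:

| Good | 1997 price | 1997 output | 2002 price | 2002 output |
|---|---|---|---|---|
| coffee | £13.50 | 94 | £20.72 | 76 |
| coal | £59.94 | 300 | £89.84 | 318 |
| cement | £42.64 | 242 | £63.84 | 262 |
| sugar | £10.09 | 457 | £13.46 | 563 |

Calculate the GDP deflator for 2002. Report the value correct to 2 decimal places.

Nominal GDP 2002 = 20.72·76 + 89.84·318 + 63.84·262 + 13.46·563 = 54447.90.
Real GDP 2002 (at 1997 prices) = 13.50·76 + 59.94·318 + 42.64·262 + 10.09·563 = 36939.27.
Deflator = Nominal/Real × 100 = 54447.90/36939.27 × 100 = 147.398.

147.40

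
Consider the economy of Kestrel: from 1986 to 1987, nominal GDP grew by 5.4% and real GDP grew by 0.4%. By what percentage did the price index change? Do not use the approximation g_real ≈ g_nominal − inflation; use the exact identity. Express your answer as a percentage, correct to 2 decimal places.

4.98%

(1 + g_nom) = (1 + g_real)(1 + π), so π = 1.0540 / 1.0040 − 1 = 0.04980.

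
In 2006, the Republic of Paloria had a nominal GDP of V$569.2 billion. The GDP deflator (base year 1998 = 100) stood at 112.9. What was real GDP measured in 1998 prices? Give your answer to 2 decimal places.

Real GDP = Nominal / (GDP deflator/100) = 569.2 / 1.129 = 504.16.

V$504.16 billion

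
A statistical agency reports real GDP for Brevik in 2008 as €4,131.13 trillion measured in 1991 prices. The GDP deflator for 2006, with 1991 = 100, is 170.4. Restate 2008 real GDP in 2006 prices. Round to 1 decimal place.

€7,039.4 trillion

Real GDP in 2006 prices = Real GDP in 1991 prices × (P_2006/P_1991) = 4131.13 × 1.704 = 7039.45.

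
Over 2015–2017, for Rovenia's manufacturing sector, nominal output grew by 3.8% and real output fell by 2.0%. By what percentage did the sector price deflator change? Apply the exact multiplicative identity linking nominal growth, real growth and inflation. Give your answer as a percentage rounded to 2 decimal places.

(1 + g_nom) = (1 + g_real)(1 + π), so π = 1.0380 / 0.9800 − 1 = 0.05918.

5.92%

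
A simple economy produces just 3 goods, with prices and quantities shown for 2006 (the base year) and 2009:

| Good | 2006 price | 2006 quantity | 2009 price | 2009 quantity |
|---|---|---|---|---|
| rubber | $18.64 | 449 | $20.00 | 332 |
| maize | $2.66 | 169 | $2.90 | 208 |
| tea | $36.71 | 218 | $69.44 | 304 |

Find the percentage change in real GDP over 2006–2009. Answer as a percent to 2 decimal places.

6.42%

Real GDP 2006 = Nominal GDP 2006 = 18.64·449 + 2.66·169 + 36.71·218 = 16821.68.
Real GDP 2009 (at 2006 prices) = 18.64·332 + 2.66·208 + 36.71·304 = 17901.60.
Real growth = 17901.60/16821.68 − 1 = 0.0642.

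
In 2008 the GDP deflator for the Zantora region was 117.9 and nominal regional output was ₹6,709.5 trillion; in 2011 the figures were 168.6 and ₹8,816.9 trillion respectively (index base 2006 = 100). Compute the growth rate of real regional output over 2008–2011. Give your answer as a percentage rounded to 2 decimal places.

-8.11%

Real regional output 2008 = 6709.5 / 1.179 = 5690.84.
Real regional output 2011 = 8816.9 / 1.686 = 5229.48.
Real growth = 5229.48 / 5690.84 − 1 = -0.0811.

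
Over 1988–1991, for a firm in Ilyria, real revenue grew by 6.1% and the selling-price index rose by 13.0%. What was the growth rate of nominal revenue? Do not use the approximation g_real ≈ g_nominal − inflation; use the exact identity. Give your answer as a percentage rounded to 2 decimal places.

19.89%

(1 + g_nom) = (1 + g_real)(1 + π) = 1.0610 × 1.1300 = 1.19893.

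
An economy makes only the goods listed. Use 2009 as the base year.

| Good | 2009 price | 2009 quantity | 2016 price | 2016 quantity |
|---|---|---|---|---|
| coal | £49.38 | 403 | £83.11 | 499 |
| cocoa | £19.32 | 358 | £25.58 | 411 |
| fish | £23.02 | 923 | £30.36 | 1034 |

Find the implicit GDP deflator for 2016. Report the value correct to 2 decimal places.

Nominal GDP 2016 = 83.11·499 + 25.58·411 + 30.36·1034 = 83377.51.
Real GDP 2016 (at 2009 prices) = 49.38·499 + 19.32·411 + 23.02·1034 = 56383.82.
Deflator = Nominal/Real × 100 = 83377.51/56383.82 × 100 = 147.875.

147.87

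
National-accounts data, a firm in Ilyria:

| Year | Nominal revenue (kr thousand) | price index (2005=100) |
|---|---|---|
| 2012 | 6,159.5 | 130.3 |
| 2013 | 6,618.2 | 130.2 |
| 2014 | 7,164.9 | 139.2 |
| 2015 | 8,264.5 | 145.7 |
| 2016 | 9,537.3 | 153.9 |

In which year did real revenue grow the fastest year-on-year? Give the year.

2013: real = 6618.2/1.302 = 5083.10; growth vs 2012 (4727.17) = 7.53%.
2014: real = 7164.9/1.392 = 5147.20; growth vs 2013 (5083.10) = 1.26%.
2015: real = 8264.5/1.457 = 5672.27; growth vs 2014 (5147.20) = 10.20%.
2016: real = 9537.3/1.539 = 6197.08; growth vs 2015 (5672.27) = 9.25%.

2015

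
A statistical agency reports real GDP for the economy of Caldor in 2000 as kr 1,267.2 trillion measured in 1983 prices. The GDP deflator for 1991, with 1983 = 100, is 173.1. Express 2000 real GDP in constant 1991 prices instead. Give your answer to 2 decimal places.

Real GDP in 1991 prices = Real GDP in 1983 prices × (P_1991/P_1983) = 1267.2 × 1.731 = 2193.52.

kr 2,193.52 trillion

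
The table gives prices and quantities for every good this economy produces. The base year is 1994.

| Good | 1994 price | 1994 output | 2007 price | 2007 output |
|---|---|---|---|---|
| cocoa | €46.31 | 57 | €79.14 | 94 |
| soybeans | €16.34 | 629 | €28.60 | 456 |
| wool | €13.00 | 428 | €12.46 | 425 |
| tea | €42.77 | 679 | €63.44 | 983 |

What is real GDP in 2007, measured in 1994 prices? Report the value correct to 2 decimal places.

Real GDP 2007 = Σ (p_1994 × q_2007) = 46.31·94 + 16.34·456 + 13.00·425 + 42.77·983 = 59372.09.

€59372.09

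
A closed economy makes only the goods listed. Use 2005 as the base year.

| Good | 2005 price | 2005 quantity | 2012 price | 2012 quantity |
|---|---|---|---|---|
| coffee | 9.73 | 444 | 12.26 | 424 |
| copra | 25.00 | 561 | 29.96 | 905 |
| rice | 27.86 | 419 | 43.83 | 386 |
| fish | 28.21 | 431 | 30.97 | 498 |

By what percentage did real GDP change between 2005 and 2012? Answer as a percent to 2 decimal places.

22.23%

Real GDP 2005 = Nominal GDP 2005 = 9.73·444 + 25.00·561 + 27.86·419 + 28.21·431 = 42176.97.
Real GDP 2012 (at 2005 prices) = 9.73·424 + 25.00·905 + 27.86·386 + 28.21·498 = 51553.06.
Real growth = 51553.06/42176.97 − 1 = 0.2223.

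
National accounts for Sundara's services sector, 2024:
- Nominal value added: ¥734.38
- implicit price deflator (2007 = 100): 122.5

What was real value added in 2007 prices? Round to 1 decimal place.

Real value added = Nominal / (implicit price deflator/100) = 734.38 / 1.225 = 599.49.

¥599.5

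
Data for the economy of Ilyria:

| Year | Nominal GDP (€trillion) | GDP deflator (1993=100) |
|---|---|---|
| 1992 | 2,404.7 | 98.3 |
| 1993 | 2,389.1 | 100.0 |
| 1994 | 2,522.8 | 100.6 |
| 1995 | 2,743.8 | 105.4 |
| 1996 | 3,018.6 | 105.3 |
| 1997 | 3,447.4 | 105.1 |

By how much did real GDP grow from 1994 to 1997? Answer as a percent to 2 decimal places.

30.80%

Real GDP 1994 = 2522.8/1.006 = 2507.75.
Real GDP 1997 = 3447.4/1.051 = 3280.11.
Change = 3280.11/2507.75 − 1 = 0.3080.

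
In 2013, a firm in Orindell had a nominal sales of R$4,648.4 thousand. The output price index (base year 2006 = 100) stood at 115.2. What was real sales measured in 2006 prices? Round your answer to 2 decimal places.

Real sales = Nominal / (output price index/100) = 4648.4 / 1.152 = 4035.07.

R$4,035.07 thousand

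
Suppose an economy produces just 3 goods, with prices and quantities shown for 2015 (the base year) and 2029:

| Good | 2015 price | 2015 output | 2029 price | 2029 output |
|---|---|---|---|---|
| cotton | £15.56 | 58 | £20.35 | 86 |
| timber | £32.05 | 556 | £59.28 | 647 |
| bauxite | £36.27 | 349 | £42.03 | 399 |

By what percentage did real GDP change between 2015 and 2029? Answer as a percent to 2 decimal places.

16.46%

Real GDP 2015 = Nominal GDP 2015 = 15.56·58 + 32.05·556 + 36.27·349 = 31380.51.
Real GDP 2029 (at 2015 prices) = 15.56·86 + 32.05·647 + 36.27·399 = 36546.24.
Real growth = 36546.24/31380.51 − 1 = 0.1646.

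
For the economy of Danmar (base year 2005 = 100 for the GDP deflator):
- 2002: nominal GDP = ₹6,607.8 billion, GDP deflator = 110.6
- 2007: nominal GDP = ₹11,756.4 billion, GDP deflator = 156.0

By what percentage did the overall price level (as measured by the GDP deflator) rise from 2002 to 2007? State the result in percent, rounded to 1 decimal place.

41.0%

Price-level change = 156.0 / 110.6 − 1 = 0.4105.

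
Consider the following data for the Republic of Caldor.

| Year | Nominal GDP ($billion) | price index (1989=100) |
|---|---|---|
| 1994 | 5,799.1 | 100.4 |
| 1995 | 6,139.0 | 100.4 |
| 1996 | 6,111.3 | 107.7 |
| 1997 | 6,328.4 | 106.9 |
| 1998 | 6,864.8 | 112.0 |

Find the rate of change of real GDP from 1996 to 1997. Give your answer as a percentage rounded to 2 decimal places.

4.33%

Real GDP 1996 = 6111.3/1.077 = 5674.37.
Real GDP 1997 = 6328.4/1.069 = 5919.93.
Change = 5919.93/5674.37 − 1 = 0.0433.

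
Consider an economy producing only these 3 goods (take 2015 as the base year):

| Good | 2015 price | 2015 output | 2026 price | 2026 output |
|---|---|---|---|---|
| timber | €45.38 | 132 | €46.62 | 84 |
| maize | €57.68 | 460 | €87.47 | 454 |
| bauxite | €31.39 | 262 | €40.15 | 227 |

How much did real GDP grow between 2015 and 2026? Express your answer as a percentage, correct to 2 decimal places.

-8.89%

Real GDP 2015 = Nominal GDP 2015 = 45.38·132 + 57.68·460 + 31.39·262 = 40747.14.
Real GDP 2026 (at 2015 prices) = 45.38·84 + 57.68·454 + 31.39·227 = 37124.17.
Real growth = 37124.17/40747.14 − 1 = -0.0889.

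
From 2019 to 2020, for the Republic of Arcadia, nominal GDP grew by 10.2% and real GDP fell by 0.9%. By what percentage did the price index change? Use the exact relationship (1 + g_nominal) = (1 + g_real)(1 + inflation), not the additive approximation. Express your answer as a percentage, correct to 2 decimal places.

(1 + g_nom) = (1 + g_real)(1 + π), so π = 1.1020 / 0.9910 − 1 = 0.11201.

11.20%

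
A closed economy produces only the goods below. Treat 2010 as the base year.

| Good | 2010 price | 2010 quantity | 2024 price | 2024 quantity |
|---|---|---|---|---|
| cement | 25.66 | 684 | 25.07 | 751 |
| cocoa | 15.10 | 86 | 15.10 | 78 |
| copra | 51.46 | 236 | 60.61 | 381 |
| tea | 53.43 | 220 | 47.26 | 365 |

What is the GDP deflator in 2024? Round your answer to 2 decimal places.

101.33

Nominal GDP 2024 = 25.07·751 + 15.10·78 + 60.61·381 + 47.26·365 = 60347.68.
Real GDP 2024 (at 2010 prices) = 25.66·751 + 15.10·78 + 51.46·381 + 53.43·365 = 59556.67.
Deflator = Nominal/Real × 100 = 60347.68/59556.67 × 100 = 101.328.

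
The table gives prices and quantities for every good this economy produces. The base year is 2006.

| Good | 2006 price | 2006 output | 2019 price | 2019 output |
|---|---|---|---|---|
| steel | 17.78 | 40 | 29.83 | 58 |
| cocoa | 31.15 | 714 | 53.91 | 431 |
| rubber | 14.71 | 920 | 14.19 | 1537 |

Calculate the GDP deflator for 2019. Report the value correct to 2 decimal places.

126.19

Nominal GDP 2019 = 29.83·58 + 53.91·431 + 14.19·1537 = 46775.38.
Real GDP 2019 (at 2006 prices) = 17.78·58 + 31.15·431 + 14.71·1537 = 37066.16.
Deflator = Nominal/Real × 100 = 46775.38/37066.16 × 100 = 126.194.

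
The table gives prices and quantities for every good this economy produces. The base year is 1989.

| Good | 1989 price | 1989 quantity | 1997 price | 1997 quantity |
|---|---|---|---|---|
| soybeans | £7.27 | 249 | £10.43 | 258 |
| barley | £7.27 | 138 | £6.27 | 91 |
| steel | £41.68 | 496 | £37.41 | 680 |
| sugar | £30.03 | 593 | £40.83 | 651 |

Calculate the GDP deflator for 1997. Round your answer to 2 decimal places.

Nominal GDP 1997 = 10.43·258 + 6.27·91 + 37.41·680 + 40.83·651 = 55280.64.
Real GDP 1997 (at 1989 prices) = 7.27·258 + 7.27·91 + 41.68·680 + 30.03·651 = 50429.16.
Deflator = Nominal/Real × 100 = 55280.64/50429.16 × 100 = 109.620.

109.62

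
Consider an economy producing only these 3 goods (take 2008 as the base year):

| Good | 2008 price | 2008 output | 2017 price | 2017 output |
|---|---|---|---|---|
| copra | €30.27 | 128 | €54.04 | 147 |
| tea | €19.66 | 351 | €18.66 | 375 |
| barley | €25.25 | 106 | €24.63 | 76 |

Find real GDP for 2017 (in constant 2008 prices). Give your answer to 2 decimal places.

Real GDP 2017 = Σ (p_2008 × q_2017) = 30.27·147 + 19.66·375 + 25.25·76 = 13741.19.

€13741.19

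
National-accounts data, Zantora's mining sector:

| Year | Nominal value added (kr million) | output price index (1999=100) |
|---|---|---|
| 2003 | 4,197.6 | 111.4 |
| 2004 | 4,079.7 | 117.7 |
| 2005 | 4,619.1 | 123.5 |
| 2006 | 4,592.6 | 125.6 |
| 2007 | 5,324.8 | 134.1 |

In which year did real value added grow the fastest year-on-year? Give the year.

2007

2004: real = 4079.7/1.177 = 3466.19; growth vs 2003 (3768.04) = -8.01%.
2005: real = 4619.1/1.235 = 3740.16; growth vs 2004 (3466.19) = 7.90%.
2006: real = 4592.6/1.256 = 3656.53; growth vs 2005 (3740.16) = -2.24%.
2007: real = 5324.8/1.341 = 3970.77; growth vs 2006 (3656.53) = 8.59%.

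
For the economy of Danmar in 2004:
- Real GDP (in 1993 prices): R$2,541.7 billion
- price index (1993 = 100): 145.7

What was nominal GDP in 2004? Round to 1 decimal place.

Nominal GDP = Real × (price index/100) = 2541.7 × 1.457 = 3703.26.

R$3,703.3 billion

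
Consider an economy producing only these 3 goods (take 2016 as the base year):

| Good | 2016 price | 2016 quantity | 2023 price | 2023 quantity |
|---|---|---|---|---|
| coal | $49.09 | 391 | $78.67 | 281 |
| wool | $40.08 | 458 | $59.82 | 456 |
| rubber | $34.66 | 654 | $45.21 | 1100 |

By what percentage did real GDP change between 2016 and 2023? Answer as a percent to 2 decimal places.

16.57%

Real GDP 2016 = Nominal GDP 2016 = 49.09·391 + 40.08·458 + 34.66·654 = 60218.47.
Real GDP 2023 (at 2016 prices) = 49.09·281 + 40.08·456 + 34.66·1100 = 70196.77.
Real growth = 70196.77/60218.47 − 1 = 0.1657.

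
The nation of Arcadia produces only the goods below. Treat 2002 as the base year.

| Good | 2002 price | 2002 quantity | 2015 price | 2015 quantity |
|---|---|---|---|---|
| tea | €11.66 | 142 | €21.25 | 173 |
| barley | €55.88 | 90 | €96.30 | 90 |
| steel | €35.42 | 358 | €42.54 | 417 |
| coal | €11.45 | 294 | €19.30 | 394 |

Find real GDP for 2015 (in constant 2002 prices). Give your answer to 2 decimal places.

€26327.82

Real GDP 2015 = Σ (p_2002 × q_2015) = 11.66·173 + 55.88·90 + 35.42·417 + 11.45·394 = 26327.82.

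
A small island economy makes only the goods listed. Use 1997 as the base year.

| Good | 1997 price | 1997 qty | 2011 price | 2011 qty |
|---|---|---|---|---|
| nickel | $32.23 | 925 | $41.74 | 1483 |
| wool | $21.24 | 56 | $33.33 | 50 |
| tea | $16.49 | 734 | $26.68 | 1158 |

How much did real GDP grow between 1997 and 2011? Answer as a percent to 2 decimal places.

57.65%

Real GDP 1997 = Nominal GDP 1997 = 32.23·925 + 21.24·56 + 16.49·734 = 43105.85.
Real GDP 2011 (at 1997 prices) = 32.23·1483 + 21.24·50 + 16.49·1158 = 67954.51.
Real growth = 67954.51/43105.85 − 1 = 0.5765.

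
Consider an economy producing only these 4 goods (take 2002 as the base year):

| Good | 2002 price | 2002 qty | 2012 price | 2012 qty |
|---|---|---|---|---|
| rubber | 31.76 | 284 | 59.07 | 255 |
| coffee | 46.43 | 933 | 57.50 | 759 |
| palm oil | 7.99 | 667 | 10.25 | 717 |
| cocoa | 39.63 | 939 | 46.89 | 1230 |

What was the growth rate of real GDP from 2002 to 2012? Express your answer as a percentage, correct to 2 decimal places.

Real GDP 2002 = Nominal GDP 2002 = 31.76·284 + 46.43·933 + 7.99·667 + 39.63·939 = 94880.93.
Real GDP 2012 (at 2002 prices) = 31.76·255 + 46.43·759 + 7.99·717 + 39.63·1230 = 97812.90.
Real growth = 97812.90/94880.93 − 1 = 0.0309.

3.09%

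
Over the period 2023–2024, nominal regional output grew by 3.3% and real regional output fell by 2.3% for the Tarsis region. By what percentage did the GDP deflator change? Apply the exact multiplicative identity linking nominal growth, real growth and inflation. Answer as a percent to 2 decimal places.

(1 + g_nom) = (1 + g_real)(1 + π), so π = 1.0330 / 0.9770 − 1 = 0.05732.

5.73%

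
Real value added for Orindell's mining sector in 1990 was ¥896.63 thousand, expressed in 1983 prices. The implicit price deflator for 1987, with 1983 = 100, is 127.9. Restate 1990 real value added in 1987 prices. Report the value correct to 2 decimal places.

Real value added in 1987 prices = Real value added in 1983 prices × (P_1987/P_1983) = 896.63 × 1.279 = 1146.79.

¥1,146.79 thousand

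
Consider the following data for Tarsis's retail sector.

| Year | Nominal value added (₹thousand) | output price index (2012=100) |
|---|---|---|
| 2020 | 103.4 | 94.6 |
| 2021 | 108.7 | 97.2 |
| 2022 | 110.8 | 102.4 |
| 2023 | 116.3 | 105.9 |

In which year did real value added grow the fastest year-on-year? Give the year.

2021

2021: real = 108.7/0.972 = 111.83; growth vs 2020 (109.30) = 2.31%.
2022: real = 110.8/1.024 = 108.20; growth vs 2021 (111.83) = -3.25%.
2023: real = 116.3/1.059 = 109.82; growth vs 2022 (108.20) = 1.50%.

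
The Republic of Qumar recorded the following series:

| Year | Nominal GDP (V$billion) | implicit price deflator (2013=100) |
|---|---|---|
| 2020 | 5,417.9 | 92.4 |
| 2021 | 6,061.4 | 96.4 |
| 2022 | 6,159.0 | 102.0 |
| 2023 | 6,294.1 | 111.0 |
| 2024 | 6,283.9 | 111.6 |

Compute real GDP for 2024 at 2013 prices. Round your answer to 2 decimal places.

V$5,630.73 billion

Real GDP 2024 = 6283.9 / 1.116 = 5630.73.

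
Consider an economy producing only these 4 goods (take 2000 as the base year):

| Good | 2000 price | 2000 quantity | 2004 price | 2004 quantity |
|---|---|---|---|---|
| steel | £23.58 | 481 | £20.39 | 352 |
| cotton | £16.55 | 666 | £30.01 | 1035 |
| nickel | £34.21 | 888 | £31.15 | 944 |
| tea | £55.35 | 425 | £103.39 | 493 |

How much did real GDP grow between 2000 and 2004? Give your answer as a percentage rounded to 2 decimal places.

11.47%

Real GDP 2000 = Nominal GDP 2000 = 23.58·481 + 16.55·666 + 34.21·888 + 55.35·425 = 76266.51.
Real GDP 2004 (at 2000 prices) = 23.58·352 + 16.55·1035 + 34.21·944 + 55.35·493 = 85011.20.
Real growth = 85011.20/76266.51 − 1 = 0.1147.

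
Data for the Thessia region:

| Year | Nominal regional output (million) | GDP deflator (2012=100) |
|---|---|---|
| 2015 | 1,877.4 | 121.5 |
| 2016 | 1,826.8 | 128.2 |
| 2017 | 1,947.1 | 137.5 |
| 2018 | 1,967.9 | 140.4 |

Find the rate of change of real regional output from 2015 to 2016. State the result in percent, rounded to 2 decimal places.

-7.78%

Real regional output 2015 = 1877.4/1.215 = 1545.19.
Real regional output 2016 = 1826.8/1.282 = 1424.96.
Change = 1424.96/1545.19 − 1 = -0.0778.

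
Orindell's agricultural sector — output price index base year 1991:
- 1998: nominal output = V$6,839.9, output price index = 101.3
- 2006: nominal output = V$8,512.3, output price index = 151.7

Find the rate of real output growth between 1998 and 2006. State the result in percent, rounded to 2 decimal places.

-16.90%

Real output 1998 = 6839.9 / 1.013 = 6752.12.
Real output 2006 = 8512.3 / 1.517 = 5611.27.
Real growth = 5611.27 / 6752.12 − 1 = -0.1690.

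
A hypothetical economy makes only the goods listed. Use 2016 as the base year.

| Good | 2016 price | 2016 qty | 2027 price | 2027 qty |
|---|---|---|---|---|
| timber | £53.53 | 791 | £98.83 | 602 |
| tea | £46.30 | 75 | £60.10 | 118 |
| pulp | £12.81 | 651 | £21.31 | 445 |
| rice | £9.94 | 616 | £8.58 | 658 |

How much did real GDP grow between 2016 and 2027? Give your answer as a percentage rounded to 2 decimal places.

Real GDP 2016 = Nominal GDP 2016 = 53.53·791 + 46.30·75 + 12.81·651 + 9.94·616 = 60277.08.
Real GDP 2027 (at 2016 prices) = 53.53·602 + 46.30·118 + 12.81·445 + 9.94·658 = 49929.43.
Real growth = 49929.43/60277.08 − 1 = -0.1717.

-17.17%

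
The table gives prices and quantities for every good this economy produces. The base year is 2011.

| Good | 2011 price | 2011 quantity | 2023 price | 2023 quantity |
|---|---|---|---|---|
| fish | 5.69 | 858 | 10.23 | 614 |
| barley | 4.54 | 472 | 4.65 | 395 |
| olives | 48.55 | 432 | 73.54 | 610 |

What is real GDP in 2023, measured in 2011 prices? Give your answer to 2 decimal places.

34902.46

Real GDP 2023 = Σ (p_2011 × q_2023) = 5.69·614 + 4.54·395 + 48.55·610 = 34902.46.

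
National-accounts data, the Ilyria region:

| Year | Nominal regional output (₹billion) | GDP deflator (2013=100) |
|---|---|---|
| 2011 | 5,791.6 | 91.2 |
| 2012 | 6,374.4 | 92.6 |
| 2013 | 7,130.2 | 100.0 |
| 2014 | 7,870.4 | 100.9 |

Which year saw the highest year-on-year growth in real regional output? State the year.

2012: real = 6374.4/0.926 = 6883.80; growth vs 2011 (6350.44) = 8.40%.
2013: real = 7130.2/1.000 = 7130.20; growth vs 2012 (6883.80) = 3.58%.
2014: real = 7870.4/1.009 = 7800.20; growth vs 2013 (7130.20) = 9.40%.

2014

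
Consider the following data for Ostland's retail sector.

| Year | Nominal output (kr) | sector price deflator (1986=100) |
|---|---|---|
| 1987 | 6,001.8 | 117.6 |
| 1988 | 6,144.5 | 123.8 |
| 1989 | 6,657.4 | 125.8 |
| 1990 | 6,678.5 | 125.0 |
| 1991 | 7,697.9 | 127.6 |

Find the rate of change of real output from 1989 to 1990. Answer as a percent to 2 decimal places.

Real output 1989 = 6657.4/1.258 = 5292.05.
Real output 1990 = 6678.5/1.250 = 5342.80.
Change = 5342.80/5292.05 − 1 = 0.0096.

0.96%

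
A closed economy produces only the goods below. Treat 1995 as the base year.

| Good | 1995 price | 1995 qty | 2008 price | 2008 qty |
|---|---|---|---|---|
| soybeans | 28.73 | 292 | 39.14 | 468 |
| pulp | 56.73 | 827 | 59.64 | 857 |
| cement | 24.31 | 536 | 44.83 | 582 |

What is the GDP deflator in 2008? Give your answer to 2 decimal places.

Nominal GDP 2008 = 39.14·468 + 59.64·857 + 44.83·582 = 95520.06.
Real GDP 2008 (at 1995 prices) = 28.73·468 + 56.73·857 + 24.31·582 = 76211.67.
Deflator = Nominal/Real × 100 = 95520.06/76211.67 × 100 = 125.335.

125.34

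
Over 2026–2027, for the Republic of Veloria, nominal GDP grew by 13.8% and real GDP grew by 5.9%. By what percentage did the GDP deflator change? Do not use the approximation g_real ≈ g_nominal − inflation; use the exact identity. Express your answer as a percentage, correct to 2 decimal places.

7.46%

(1 + g_nom) = (1 + g_real)(1 + π), so π = 1.1380 / 1.0590 − 1 = 0.07460.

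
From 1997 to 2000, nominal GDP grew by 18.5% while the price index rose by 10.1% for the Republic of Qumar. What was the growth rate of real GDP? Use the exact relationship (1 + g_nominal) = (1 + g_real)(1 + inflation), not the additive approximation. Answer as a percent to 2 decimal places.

(1 + g_nom) = (1 + g_real)(1 + π), so g_real = 1.1850 / 1.1010 − 1 = 0.07629.

7.63%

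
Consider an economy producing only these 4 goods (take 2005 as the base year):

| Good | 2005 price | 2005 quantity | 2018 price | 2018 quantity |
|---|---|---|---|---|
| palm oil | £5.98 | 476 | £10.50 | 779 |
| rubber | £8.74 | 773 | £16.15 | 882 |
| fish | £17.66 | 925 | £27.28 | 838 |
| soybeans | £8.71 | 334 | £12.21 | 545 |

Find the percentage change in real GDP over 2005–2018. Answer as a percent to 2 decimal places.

Real GDP 2005 = Nominal GDP 2005 = 5.98·476 + 8.74·773 + 17.66·925 + 8.71·334 = 28847.14.
Real GDP 2018 (at 2005 prices) = 5.98·779 + 8.74·882 + 17.66·838 + 8.71·545 = 31913.13.
Real growth = 31913.13/28847.14 − 1 = 0.1063.

10.63%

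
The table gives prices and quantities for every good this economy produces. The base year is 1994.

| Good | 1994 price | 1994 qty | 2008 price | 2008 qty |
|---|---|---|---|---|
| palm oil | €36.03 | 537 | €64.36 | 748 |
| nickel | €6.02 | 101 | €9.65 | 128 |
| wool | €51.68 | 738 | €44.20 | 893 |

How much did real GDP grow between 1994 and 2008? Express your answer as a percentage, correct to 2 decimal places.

27.15%

Real GDP 1994 = Nominal GDP 1994 = 36.03·537 + 6.02·101 + 51.68·738 = 58095.97.
Real GDP 2008 (at 1994 prices) = 36.03·748 + 6.02·128 + 51.68·893 = 73871.24.
Real growth = 73871.24/58095.97 − 1 = 0.2715.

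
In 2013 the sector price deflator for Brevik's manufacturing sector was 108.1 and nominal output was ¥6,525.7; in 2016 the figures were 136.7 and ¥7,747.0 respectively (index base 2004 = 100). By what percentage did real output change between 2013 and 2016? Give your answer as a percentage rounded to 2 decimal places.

Deflate each year: 2013 → 6525.7/1.081 = 6036.73; 2016 → 7747.0/1.367 = 5667.15.
So real output changed by 5667.15/6036.73 − 1 = -0.0612, i.e. -6.12%.

-6.12%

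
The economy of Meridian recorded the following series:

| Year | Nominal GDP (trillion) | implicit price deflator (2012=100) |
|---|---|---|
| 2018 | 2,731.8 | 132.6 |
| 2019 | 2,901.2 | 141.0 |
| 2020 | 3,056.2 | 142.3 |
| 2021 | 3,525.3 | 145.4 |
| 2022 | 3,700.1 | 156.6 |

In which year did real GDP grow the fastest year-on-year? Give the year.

2019: real = 2901.2/1.410 = 2057.59; growth vs 2018 (2060.18) = -0.13%.
2020: real = 3056.2/1.423 = 2147.72; growth vs 2019 (2057.59) = 4.38%.
2021: real = 3525.3/1.454 = 2424.55; growth vs 2020 (2147.72) = 12.89%.
2022: real = 3700.1/1.566 = 2362.77; growth vs 2021 (2424.55) = -2.55%.

2021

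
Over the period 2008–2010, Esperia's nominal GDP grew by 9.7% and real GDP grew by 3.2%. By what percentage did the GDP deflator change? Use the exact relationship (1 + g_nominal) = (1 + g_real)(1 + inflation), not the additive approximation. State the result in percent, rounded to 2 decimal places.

6.30%

(1 + g_nom) = (1 + g_real)(1 + π), so π = 1.0970 / 1.0320 − 1 = 0.06298.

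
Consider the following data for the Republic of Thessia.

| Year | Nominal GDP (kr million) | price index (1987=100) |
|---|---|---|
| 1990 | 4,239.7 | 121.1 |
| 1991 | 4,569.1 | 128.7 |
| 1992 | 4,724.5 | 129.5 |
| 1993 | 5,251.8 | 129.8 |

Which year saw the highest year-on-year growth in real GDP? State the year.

1993

1991: real = 4569.1/1.287 = 3550.19; growth vs 1990 (3500.99) = 1.41%.
1992: real = 4724.5/1.295 = 3648.26; growth vs 1991 (3550.19) = 2.76%.
1993: real = 5251.8/1.298 = 4046.07; growth vs 1992 (3648.26) = 10.90%.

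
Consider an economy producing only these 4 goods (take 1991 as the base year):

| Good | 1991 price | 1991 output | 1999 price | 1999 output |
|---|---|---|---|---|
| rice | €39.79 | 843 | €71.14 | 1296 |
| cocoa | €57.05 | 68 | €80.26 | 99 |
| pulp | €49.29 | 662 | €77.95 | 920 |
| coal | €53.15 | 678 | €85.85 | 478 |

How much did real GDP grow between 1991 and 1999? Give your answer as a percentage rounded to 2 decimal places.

Real GDP 1991 = Nominal GDP 1991 = 39.79·843 + 57.05·68 + 49.29·662 + 53.15·678 = 106088.05.
Real GDP 1999 (at 1991 prices) = 39.79·1296 + 57.05·99 + 49.29·920 + 53.15·478 = 127968.29.
Real growth = 127968.29/106088.05 − 1 = 0.2062.

20.62%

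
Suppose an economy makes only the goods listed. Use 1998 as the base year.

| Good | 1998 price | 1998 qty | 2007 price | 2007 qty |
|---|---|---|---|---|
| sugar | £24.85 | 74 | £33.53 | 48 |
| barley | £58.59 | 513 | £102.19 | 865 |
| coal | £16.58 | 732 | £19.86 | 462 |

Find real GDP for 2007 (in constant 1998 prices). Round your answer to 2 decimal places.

£59533.11

Real GDP 2007 = Σ (p_1998 × q_2007) = 24.85·48 + 58.59·865 + 16.58·462 = 59533.11.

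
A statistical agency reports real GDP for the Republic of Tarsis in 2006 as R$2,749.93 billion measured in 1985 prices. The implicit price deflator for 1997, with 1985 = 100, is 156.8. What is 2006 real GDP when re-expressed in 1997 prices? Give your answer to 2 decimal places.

Real GDP in 1997 prices = Real GDP in 1985 prices × (P_1997/P_1985) = 2749.93 × 1.568 = 4311.89.

R$4,311.89 billion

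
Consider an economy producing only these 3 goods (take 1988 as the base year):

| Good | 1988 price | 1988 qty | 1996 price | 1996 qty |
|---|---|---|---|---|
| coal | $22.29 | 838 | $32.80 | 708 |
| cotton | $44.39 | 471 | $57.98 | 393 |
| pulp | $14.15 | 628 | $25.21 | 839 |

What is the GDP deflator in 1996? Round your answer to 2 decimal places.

Nominal GDP 1996 = 32.80·708 + 57.98·393 + 25.21·839 = 67159.73.
Real GDP 1996 (at 1988 prices) = 22.29·708 + 44.39·393 + 14.15·839 = 45098.44.
Deflator = Nominal/Real × 100 = 67159.73/45098.44 × 100 = 148.918.

148.92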